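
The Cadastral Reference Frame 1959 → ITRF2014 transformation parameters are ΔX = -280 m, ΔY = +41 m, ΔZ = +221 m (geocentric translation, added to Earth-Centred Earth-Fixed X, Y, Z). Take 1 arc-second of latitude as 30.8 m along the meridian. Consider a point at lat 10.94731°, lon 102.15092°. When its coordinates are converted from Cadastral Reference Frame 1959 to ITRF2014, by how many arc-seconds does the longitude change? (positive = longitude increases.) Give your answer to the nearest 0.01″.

Δλ = 8.77″

sin φ = 0.189906, cos φ = 0.981802, sin λ = 0.977597, cos λ = -0.210487.
East component: ΔE = −sin λ·ΔX + cos λ·ΔY = −(0.977597)(-280) + (-0.210487)(41) = 265.10 m.
1° of latitude spans 3600 × 30.80 = 110880 m; at latitude φ, 1° of longitude spans that × cos φ = 108862.2 m, so Δλ = 265.10 / 108862.2 × 3600 = 8.767″.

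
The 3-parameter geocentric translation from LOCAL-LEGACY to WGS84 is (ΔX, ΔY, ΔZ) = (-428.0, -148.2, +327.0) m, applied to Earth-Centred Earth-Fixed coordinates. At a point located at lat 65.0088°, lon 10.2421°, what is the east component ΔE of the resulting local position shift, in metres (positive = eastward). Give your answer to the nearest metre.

The local east axis at (φ, λ) is (−sin λ, cos λ, 0), so ΔE = −sin(10.2421°)·(-428.0) + cos(10.2421°)·(-148.2) = -69.74 m.

ΔE = -70 m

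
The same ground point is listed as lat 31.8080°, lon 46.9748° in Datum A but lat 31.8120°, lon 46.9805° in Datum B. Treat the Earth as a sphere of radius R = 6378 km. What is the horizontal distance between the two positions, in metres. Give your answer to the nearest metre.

699 m

Δφ = 31.8120° − 31.8080° = +0.0040°; Δλ = 46.9805° − 46.9748° = +0.0057°.
1° along a meridian = πR/180 = 111317 m.
ΔN = Δφ × 111317 = 445.3 m; ΔE = Δλ × 111317 × cos(31.8080°) = +0.0057 × 111317 × 0.849819 = 539.2 m.
Distance = √(ΔE² + ΔN²) = √(539.2² + 445.3²) = 699.3 m.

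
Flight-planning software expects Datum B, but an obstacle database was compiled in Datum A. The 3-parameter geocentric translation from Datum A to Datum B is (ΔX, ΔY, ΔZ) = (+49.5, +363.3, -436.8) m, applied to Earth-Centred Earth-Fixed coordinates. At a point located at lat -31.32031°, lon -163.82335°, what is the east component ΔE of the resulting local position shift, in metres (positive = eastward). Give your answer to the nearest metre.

ΔE = -335 m

At φ = -31.32031°, λ = -163.82335°: sin φ = -0.519822, cos φ = 0.854275, sin λ = -0.278600, cos λ = -0.960407.
ΔE = −sin λ·ΔX + cos λ·ΔY = −(-0.278600)·(49.5) + (-0.960407)·(363.3) = -335.13 m.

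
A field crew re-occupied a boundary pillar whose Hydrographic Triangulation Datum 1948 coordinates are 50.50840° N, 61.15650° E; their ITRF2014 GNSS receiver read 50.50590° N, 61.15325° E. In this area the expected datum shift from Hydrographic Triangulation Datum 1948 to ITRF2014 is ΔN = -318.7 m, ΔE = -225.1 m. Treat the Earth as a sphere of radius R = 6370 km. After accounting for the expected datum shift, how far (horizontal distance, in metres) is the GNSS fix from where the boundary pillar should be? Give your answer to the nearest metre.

41 m

Observed coordinate differences: Δφ = -0.00250°, Δλ = -0.00325°.
Converting to metres (1° lat = 111177 m, cos φ = 0.635965): observed ΔN = -277.9 m, observed ΔE = -229.8 m.
Subtracting the expected shift leaves a residual of -277.9 − (-318.7) = 40.8 m north and -229.8 − (-225.1) = -4.7 m east.
Residual distance = √(40.8² + (-4.7)²) = 41.0 m.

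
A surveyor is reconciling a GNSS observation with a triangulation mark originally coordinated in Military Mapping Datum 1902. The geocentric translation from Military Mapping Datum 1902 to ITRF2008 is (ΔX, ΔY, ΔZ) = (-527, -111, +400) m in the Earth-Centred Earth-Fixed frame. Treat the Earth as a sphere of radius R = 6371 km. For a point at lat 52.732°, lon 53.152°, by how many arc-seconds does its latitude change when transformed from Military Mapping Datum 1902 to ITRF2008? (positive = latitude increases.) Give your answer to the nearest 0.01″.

Δφ = 18.27″

sin φ = 0.795812, cos φ = 0.605544, sin λ = 0.800229, cos λ = 0.599694.
North component: ΔN = −sin φ cos λ·ΔX − sin φ sin λ·ΔY + cos φ·ΔZ = −(0.795812)(0.599694)(-527) − (0.795812)(0.800229)(-111) + (0.605544)(400) = 564.41 m.
1° of latitude spans πR/180 = 111195 m, so Δφ = 564.41 / 111195 × 3600 = 18.273″.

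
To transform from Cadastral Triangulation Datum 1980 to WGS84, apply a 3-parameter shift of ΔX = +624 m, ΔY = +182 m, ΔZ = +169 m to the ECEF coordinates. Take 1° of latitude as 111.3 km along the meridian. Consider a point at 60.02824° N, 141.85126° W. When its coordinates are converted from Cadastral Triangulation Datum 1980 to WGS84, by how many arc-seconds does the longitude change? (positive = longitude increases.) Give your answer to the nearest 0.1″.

Δλ = 15.7″

sin φ = 0.866272, cos φ = 0.499573, sin λ = -0.617705, cos λ = -0.786410.
East component: ΔE = −sin λ·ΔX + cos λ·ΔY = −(-0.617705)(624) + (-0.786410)(182) = 242.32 m.
1° of latitude spans 111300 m; at latitude φ, 1° of longitude spans that × cos φ = 55602.5 m, so Δλ = 242.32 / 55602.5 × 3600 = 15.689″.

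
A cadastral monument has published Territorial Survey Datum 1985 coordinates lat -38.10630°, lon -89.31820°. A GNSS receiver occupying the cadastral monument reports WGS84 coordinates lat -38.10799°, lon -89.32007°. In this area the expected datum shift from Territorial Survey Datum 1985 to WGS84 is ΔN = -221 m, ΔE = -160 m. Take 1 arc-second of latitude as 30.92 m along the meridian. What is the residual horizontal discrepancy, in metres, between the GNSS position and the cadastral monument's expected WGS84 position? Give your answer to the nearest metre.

33 m

Observed coordinate differences: Δφ = -0.00169°, Δλ = -0.00187°.
Converting to metres (1° lat = 111312 m, cos φ = 0.786867): observed ΔN = -188.1 m, observed ΔE = -163.8 m.
Subtracting the expected shift leaves a residual of -188.1 − (-221) = 32.9 m north and -163.8 − (-160) = -3.8 m east.
Residual distance = √(32.9² + (-3.8)²) = 33.1 m.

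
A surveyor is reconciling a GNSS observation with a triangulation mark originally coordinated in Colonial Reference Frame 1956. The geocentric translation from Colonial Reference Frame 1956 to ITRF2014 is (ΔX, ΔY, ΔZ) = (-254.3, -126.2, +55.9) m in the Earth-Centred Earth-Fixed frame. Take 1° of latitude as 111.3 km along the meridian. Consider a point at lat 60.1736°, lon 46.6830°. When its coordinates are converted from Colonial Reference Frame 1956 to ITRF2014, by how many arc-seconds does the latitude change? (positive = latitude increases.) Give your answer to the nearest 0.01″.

sin φ = 0.867536, cos φ = 0.497374, sin λ = 0.727569, cos λ = 0.686034.
North component: ΔN = −sin φ cos λ·ΔX − sin φ sin λ·ΔY + cos φ·ΔZ = −(0.867536)(0.686034)(-254.3) − (0.867536)(0.727569)(-126.2) + (0.497374)(55.9) = 258.81 m.
1° of latitude spans 111300 m, so Δφ = 258.81 / 111300 × 3600 = 8.371″.

Δφ = 8.37″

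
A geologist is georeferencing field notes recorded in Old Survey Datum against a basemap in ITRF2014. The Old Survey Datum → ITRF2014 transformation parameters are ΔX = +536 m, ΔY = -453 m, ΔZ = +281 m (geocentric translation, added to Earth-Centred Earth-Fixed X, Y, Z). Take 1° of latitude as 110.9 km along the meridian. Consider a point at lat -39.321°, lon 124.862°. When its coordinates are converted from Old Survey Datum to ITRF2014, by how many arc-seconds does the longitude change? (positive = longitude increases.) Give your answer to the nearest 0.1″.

Δλ = -7.6″

sin φ = -0.633664, cos φ = 0.773608, sin λ = 0.820531, cos λ = -0.571602.
East component: ΔE = −sin λ·ΔX + cos λ·ΔY = −(0.820531)(536) + (-0.571602)(-453) = -180.87 m.
1° of latitude spans 110900 m; at latitude φ, 1° of longitude spans that × cos φ = 85793.1 m, so Δλ = -180.87 / 85793.1 × 3600 = -7.590″.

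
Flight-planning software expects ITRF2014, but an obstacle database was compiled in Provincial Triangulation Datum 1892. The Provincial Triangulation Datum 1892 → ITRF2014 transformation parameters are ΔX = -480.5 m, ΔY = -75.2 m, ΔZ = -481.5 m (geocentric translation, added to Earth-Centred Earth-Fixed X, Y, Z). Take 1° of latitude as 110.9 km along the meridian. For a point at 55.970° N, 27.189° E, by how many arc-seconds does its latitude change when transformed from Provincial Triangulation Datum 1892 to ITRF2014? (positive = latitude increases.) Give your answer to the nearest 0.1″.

sin φ = 0.828745, cos φ = 0.559627, sin λ = 0.456927, cos λ = 0.889504.
North component: ΔN = −sin φ cos λ·ΔX − sin φ sin λ·ΔY + cos φ·ΔZ = −(0.828745)(0.889504)(-480.5) − (0.828745)(0.456927)(-75.2) + (0.559627)(-481.5) = 113.23 m.
1° of latitude spans 110900 m, so Δφ = 113.23 / 110900 × 3600 = 3.676″.

Δφ = 3.7″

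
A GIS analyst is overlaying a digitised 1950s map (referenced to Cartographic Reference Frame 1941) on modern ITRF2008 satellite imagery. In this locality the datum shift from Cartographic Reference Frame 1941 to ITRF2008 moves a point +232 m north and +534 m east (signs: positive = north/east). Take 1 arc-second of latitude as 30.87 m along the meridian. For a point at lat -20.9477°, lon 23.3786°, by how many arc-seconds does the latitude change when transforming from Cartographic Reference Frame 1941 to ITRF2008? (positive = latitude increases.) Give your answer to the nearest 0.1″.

Δφ = 7.5″

1″ of latitude = 30.87 m, so Δφ = 232.0 / 30.87 = 7.515″.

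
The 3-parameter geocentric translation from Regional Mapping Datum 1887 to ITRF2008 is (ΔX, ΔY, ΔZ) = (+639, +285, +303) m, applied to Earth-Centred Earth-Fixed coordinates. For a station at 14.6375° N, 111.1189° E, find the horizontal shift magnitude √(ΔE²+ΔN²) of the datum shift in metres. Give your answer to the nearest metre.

At φ = 14.6375°, λ = 111.1189°: sin φ = 0.252703, cos φ = 0.967544, sin λ = 0.932835, cos λ = -0.360305.
ΔE = −sin λ·ΔX + cos λ·ΔY = −(0.932835)·(639) + (-0.360305)·(285) = -698.77 m.
ΔN = −sin φ cos λ·ΔX − sin φ sin λ·ΔY + cos φ·ΔZ = −(0.252703)(-0.360305)(639) − (0.252703)(0.932835)(285) + (0.967544)(303) = 284.16 m.
Horizontal magnitude = √(ΔE² + ΔN²) = √((-698.77)² + 284.16²) = 754.34 m.

754 m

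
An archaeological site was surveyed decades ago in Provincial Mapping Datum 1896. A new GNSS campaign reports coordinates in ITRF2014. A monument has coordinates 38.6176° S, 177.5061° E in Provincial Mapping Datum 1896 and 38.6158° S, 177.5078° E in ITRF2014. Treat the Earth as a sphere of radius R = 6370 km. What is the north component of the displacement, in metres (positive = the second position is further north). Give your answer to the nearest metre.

ΔN = 200 m

Δφ = -38.6158° − -38.6176° = +0.0018°; Δλ = 177.5078° − 177.5061° = +0.0017°.
1° along a meridian = πR/180 = 111177 m.
ΔN = Δφ × 111177 = 200.1 m; ΔE = Δλ × 111177 × cos(-38.6176°) = +0.0017 × 111177 × 0.781329 = 147.7 m.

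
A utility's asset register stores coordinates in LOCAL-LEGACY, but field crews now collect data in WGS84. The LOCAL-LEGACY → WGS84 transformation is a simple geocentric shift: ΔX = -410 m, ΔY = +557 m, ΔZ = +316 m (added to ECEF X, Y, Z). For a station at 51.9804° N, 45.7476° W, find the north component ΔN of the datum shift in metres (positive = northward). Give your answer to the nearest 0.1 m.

At φ = 51.9804°, λ = -45.7476°: sin φ = 0.787800, cos φ = 0.615931, sin λ = -0.716273, cos λ = 0.697820.
ΔN = −sin φ cos λ·ΔX − sin φ sin λ·ΔY + cos φ·ΔZ = −(0.787800)(0.697820)(-410) − (0.787800)(-0.716273)(557) + (0.615931)(316) = 734.33 m.

ΔN = 734.3 m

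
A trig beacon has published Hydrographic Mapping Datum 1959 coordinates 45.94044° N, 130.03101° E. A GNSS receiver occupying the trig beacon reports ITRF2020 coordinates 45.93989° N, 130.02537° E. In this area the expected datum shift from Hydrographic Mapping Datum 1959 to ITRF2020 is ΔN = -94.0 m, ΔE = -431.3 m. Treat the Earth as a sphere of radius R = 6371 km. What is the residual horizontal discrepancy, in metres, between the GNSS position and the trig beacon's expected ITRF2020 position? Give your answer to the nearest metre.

33 m

Observed coordinate differences: Δφ = -0.00055°, Δλ = -0.00564°.
Converting to metres (1° lat = 111195 m, cos φ = 0.695406): observed ΔN = -61.2 m, observed ΔE = -436.1 m.
Subtracting the expected shift leaves a residual of -61.2 − (-94.0) = 32.8 m north and -436.1 − (-431.3) = -4.8 m east.
Residual distance = √(32.8² + (-4.8)²) = 33.2 m.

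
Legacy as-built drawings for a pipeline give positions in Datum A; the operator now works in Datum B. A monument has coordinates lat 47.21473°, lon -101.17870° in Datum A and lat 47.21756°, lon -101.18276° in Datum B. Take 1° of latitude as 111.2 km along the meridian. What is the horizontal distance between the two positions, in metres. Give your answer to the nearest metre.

Δφ = 47.21756° − 47.21473° = +0.00283°; Δλ = -101.18276° − -101.17870° = -0.00406°.
ΔN = Δφ × 111200 = 314.7 m; ΔE = Δλ × 111200 × cos(47.21473°) = -0.00406 × 111200 × 0.679253 = -306.7 m.
Distance = √(ΔE² + ΔN²) = √((-306.7)² + 314.7²) = 439.4 m.

439 m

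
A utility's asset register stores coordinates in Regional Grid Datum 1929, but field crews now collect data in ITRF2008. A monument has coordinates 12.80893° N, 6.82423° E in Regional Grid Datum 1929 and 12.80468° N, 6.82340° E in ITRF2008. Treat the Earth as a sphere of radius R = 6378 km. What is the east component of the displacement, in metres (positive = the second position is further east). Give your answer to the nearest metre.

ΔE = -90 m

Δφ = 12.80468° − 12.80893° = -0.00425°; Δλ = 6.82340° − 6.82423° = -0.00083°.
1° along a meridian = πR/180 = 111317 m.
ΔN = Δφ × 111317 = -473.1 m; ΔE = Δλ × 111317 × cos(12.80893°) = -0.00083 × 111317 × 0.975115 = -90.1 m.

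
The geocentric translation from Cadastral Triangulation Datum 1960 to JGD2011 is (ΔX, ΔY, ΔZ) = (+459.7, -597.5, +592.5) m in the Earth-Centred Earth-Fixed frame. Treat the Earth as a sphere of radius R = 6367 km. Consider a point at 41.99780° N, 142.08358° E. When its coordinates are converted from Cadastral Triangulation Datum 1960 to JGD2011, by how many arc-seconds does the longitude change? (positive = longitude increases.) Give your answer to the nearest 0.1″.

sin φ = 0.669102, cos φ = 0.743171, sin λ = 0.614511, cos λ = -0.788908.
East component: ΔE = −sin λ·ΔX + cos λ·ΔY = −(0.614511)(459.7) + (-0.788908)(-597.5) = 188.88 m.
1° of latitude spans πR/180 = 111125 m; at latitude φ, 1° of longitude spans that × cos φ = 82584.9 m, so Δλ = 188.88 / 82584.9 × 3600 = 8.234″.

Δλ = 8.2″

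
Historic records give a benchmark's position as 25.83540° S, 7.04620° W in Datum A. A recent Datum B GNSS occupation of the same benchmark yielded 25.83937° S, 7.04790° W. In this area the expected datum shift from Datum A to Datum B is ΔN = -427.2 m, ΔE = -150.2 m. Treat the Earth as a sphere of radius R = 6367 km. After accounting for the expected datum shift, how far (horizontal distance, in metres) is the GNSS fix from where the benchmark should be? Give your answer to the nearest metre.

Observed coordinate differences: Δφ = -0.00397°, Δλ = -0.00170°.
Converting to metres (1° lat = 111125 m, cos φ = 0.900050): observed ΔN = -441.2 m, observed ΔE = -170.0 m.
Subtracting the expected shift leaves a residual of -441.2 − (-427.2) = -14.0 m north and -170.0 − (-150.2) = -19.8 m east.
Residual distance = √((-14.0)² + (-19.8)²) = 24.3 m.

24 m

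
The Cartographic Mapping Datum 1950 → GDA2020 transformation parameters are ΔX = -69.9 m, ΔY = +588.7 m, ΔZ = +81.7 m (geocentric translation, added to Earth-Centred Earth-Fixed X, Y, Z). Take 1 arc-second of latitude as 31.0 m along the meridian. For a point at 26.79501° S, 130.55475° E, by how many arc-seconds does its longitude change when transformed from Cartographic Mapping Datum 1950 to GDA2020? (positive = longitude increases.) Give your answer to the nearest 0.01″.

Δλ = -11.91″

sin φ = -0.450800, cos φ = 0.892625, sin λ = 0.759785, cos λ = -0.650174.
East component: ΔE = −sin λ·ΔX + cos λ·ΔY = −(0.759785)(-69.9) + (-0.650174)(588.7) = -329.65 m.
1° of latitude spans 3600 × 31.00 = 111600 m; at latitude φ, 1° of longitude spans that × cos φ = 99617.0 m, so Δλ = -329.65 / 99617.0 × 3600 = -11.913″.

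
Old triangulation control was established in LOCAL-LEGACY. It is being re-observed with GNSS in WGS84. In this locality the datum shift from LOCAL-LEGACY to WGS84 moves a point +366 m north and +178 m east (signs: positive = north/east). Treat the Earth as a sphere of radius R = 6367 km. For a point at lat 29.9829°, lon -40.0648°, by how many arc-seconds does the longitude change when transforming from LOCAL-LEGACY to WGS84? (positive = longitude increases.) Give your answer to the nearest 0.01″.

Δλ = 6.66″

At latitude 29.9829°, cos φ = 0.866175.
One radian of longitude at latitude φ spans R cos φ, so Δλ = ΔE / (R cos φ) = 178.0 / (6367000 × 0.866175) = 3.2276e-05 rad = 6.657″.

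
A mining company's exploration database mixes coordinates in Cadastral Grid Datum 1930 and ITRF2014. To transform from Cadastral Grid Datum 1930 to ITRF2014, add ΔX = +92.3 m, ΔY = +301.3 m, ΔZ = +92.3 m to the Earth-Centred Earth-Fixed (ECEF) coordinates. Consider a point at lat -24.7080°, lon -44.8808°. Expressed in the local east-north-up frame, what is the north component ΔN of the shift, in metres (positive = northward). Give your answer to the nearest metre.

ΔN = 22 m

The local north axis is (−sin φ cos λ, −sin φ sin λ, cos φ), giving ΔN = 27.337 − 88.869 + 83.850 = 22.32 m.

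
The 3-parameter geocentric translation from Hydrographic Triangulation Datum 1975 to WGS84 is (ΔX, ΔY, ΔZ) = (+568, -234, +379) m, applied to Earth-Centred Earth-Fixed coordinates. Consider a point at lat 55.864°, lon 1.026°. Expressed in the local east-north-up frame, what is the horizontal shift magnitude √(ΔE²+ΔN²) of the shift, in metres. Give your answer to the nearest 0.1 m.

The local east axis at (φ, λ) is (−sin λ, cos λ, 0), so ΔE = −sin(1.026°)·568 + cos(1.026°)·(-234) = -244.13 m.
The local north axis is (−sin φ cos λ, −sin φ sin λ, cos φ), giving ΔN = -470.063 + 3.468 + 212.679 = -253.92 m.
Horizontal magnitude = √(ΔE² + ΔN²) = √((-244.13)² + (-253.92)²) = 352.24 m.

352.2 m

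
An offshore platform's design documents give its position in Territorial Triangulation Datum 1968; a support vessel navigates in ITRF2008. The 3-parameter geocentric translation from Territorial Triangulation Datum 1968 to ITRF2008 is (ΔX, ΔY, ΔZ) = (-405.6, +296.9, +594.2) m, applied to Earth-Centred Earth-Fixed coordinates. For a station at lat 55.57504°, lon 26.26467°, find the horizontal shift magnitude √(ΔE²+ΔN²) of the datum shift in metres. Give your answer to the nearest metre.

The local east axis at (φ, λ) is (−sin λ, cos λ, 0), so ΔE = −sin(26.26467°)·(-405.6) + cos(26.26467°)·296.9 = 445.73 m.
The local north axis is (−sin φ cos λ, −sin φ sin λ, cos φ), giving ΔN = 300.025 − 108.374 + 335.917 = 527.57 m.
Horizontal magnitude = √(ΔE² + ΔN²) = √(445.73² + 527.57²) = 690.66 m.

691 m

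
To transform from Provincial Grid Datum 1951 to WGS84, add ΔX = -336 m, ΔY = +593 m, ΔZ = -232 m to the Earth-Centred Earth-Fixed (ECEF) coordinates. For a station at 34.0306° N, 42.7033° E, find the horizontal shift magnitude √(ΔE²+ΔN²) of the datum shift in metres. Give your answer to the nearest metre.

At φ = 34.0306°, λ = 42.7033°: sin φ = 0.559636, cos φ = 0.828739, sin λ = 0.678202, cos λ = 0.734876.
ΔE = −sin λ·ΔX + cos λ·ΔY = −(0.678202)·(-336) + (0.734876)·(593) = 663.66 m.
ΔN = −sin φ cos λ·ΔX − sin φ sin λ·ΔY + cos φ·ΔZ = −(0.559636)(0.734876)(-336) − (0.559636)(0.678202)(593) + (0.828739)(-232) = -279.15 m.
Horizontal magnitude = √(ΔE² + ΔN²) = √(663.66² + (-279.15)²) = 719.98 m.

720 m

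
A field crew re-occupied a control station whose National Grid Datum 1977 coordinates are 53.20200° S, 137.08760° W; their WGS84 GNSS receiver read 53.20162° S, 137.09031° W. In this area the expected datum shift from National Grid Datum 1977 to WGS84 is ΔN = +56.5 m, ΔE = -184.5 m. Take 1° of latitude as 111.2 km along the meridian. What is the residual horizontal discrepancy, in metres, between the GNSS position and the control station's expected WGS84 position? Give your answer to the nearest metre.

Observed coordinate differences: Δφ = +0.00038°, Δλ = -0.00271°.
Converting to metres (1° lat = 111200 m, cos φ = 0.598996): observed ΔN = 42.3 m, observed ΔE = -180.5 m.
Subtracting the expected shift leaves a residual of 42.3 − (56.5) = -14.2 m north and -180.5 − (-184.5) = 4.0 m east.
Residual distance = √((-14.2)² + 4.0²) = 14.8 m.

15 m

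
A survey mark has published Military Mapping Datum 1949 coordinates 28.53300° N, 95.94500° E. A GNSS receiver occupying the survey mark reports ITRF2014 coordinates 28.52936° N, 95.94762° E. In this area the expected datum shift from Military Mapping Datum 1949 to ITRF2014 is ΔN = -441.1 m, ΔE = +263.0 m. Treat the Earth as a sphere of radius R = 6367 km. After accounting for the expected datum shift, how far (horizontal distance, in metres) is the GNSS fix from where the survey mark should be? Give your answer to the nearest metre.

37 m

Observed coordinate differences: Δφ = -0.00364°, Δλ = +0.00262°.
Converting to metres (1° lat = 111125 m, cos φ = 0.878542): observed ΔN = -404.5 m, observed ΔE = 255.8 m.
Subtracting the expected shift leaves a residual of -404.5 − (-441.1) = 36.6 m north and 255.8 − (263.0) = -7.2 m east.
Residual distance = √(36.6² + (-7.2)²) = 37.3 m.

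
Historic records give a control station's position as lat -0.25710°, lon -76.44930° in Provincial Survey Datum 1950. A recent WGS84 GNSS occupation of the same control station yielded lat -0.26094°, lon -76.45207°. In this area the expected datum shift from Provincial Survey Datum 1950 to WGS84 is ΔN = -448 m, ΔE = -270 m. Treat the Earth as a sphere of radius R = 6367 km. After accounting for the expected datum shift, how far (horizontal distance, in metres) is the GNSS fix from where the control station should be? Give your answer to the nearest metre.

43 m

Observed coordinate differences: Δφ = -0.00384°, Δλ = -0.00277°.
Converting to metres (1° lat = 111125 m, cos φ = 0.999990): observed ΔN = -426.7 m, observed ΔE = -307.8 m.
Subtracting the expected shift leaves a residual of -426.7 − (-448) = 21.3 m north and -307.8 − (-270) = -37.8 m east.
Residual distance = √(21.3² + (-37.8)²) = 43.4 m.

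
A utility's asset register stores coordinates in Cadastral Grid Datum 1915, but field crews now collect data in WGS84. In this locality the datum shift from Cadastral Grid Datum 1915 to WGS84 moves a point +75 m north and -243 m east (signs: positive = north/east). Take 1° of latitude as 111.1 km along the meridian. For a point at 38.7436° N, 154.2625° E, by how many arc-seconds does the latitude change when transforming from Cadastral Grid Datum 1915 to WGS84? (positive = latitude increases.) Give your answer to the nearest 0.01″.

1° of latitude = 111.1 km, so Δφ = 75.0 / 111100 = 0.0006751° = 2.430″.

Δφ = 2.43″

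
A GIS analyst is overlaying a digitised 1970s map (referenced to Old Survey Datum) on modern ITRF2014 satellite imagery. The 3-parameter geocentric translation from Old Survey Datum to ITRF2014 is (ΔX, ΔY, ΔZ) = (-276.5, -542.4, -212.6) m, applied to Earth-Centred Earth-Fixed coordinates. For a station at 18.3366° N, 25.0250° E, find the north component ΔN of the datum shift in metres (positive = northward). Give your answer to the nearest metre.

ΔN = -51 m

At φ = 18.3366°, λ = 25.0250°: sin φ = 0.314599, cos φ = 0.949225, sin λ = 0.423014, cos λ = 0.906123.
ΔN = −sin φ cos λ·ΔX − sin φ sin λ·ΔY + cos φ·ΔZ = −(0.314599)(0.906123)(-276.5) − (0.314599)(0.423014)(-542.4) + (0.949225)(-212.6) = -50.80 m.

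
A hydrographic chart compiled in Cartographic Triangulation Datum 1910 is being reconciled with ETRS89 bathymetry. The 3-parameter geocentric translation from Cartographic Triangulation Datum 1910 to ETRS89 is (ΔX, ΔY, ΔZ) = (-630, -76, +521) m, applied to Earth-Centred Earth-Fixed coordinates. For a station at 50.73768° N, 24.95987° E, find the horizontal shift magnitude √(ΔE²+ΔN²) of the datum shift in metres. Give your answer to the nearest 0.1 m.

The local east axis at (φ, λ) is (−sin λ, cos λ, 0), so ΔE = −sin(24.95987°)·(-630) + cos(24.95987°)·(-76) = 196.95 m.
The local north axis is (−sin φ cos λ, −sin φ sin λ, cos φ), giving ΔN = 442.225 + 24.831 + 329.726 = 796.78 m.
Horizontal magnitude = √(ΔE² + ΔN²) = √(196.95² + 796.78²) = 820.76 m.

820.8 m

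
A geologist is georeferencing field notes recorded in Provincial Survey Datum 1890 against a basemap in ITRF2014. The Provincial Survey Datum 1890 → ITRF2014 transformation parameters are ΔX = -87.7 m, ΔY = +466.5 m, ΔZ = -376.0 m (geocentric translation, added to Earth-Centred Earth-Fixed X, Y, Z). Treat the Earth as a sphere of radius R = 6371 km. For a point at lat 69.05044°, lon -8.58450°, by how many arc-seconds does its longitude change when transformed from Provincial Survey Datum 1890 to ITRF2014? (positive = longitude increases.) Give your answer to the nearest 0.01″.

Δλ = 40.58″

sin φ = 0.933896, cos φ = 0.357546, sin λ = -0.149268, cos λ = 0.988797.
East component: ΔE = −sin λ·ΔX + cos λ·ΔY = −(-0.149268)(-87.7) + (0.988797)(466.5) = 448.18 m.
1° of latitude spans πR/180 = 111195 m; at latitude φ, 1° of longitude spans that × cos φ = 39757.3 m, so Δλ = 448.18 / 39757.3 × 3600 = 40.583″.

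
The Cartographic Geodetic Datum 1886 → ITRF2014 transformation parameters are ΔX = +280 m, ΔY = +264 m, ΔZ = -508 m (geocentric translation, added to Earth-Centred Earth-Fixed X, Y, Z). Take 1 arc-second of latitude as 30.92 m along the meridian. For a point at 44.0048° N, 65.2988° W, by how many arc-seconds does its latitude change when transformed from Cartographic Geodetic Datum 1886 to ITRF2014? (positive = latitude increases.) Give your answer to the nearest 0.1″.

Δφ = -9.1″

sin φ = 0.694719, cos φ = 0.719282, sin λ = -0.908499, cos λ = 0.417886.
North component: ΔN = −sin φ cos λ·ΔX − sin φ sin λ·ΔY + cos φ·ΔZ = −(0.694719)(0.417886)(280) − (0.694719)(-0.908499)(264) + (0.719282)(-508) = -280.06 m.
1° of latitude spans 3600 × 30.92 = 111312 m, so Δφ = -280.06 / 111312 × 3600 = -9.058″.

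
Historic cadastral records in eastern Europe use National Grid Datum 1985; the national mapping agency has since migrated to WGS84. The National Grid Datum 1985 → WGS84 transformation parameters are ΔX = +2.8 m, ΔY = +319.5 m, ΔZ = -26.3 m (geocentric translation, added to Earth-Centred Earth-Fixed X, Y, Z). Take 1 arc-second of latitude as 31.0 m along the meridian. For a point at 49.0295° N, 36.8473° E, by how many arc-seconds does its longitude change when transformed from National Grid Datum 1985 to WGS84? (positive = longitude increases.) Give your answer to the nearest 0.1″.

sin φ = 0.755047, cos φ = 0.655670, sin λ = 0.599684, cos λ = 0.800237.
East component: ΔE = −sin λ·ΔX + cos λ·ΔY = −(0.599684)(2.8) + (0.800237)(319.5) = 254.00 m.
1° of latitude spans 3600 × 31.00 = 111600 m; at latitude φ, 1° of longitude spans that × cos φ = 73172.8 m, so Δλ = 254.00 / 73172.8 × 3600 = 12.496″.

Δλ = 12.5″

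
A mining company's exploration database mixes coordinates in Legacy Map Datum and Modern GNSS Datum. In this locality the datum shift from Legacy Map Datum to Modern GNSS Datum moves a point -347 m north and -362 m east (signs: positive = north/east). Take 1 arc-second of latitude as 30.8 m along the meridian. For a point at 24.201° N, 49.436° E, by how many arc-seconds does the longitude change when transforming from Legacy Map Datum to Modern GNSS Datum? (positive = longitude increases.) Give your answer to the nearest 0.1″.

At latitude 24.201°, cos φ = 0.912113.
1″ of longitude at this latitude = 30.80 × cos φ = 28.0931 m, so Δλ = -362.0 / 28.0931 = -12.886″.

Δλ = -12.9″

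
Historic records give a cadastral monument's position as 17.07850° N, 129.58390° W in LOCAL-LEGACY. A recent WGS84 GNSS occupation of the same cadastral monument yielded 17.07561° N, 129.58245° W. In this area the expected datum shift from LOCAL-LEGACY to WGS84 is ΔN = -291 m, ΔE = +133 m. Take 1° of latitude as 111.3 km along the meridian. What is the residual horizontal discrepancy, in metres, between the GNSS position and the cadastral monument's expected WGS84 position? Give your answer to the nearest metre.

37 m

Observed coordinate differences: Δφ = -0.00289°, Δλ = +0.00145°.
Converting to metres (1° lat = 111300 m, cos φ = 0.955903): observed ΔN = -321.7 m, observed ΔE = 154.3 m.
Subtracting the expected shift leaves a residual of -321.7 − (-291) = -30.7 m north and 154.3 − (133) = 21.3 m east.
Residual distance = √((-30.7)² + 21.3²) = 37.3 m.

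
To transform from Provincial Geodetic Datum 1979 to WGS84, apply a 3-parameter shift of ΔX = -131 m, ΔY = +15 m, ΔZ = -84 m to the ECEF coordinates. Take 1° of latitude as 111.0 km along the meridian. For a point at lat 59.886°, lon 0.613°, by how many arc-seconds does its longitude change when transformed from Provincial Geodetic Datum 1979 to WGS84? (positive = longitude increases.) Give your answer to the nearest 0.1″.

sin φ = 0.865029, cos φ = 0.501722, sin λ = 0.010699, cos λ = 0.999943.
East component: ΔE = −sin λ·ΔX + cos λ·ΔY = −(0.010699)(-131) + (0.999943)(15) = 16.40 m.
1° of latitude spans 111000 m; at latitude φ, 1° of longitude spans that × cos φ = 55691.2 m, so Δλ = 16.40 / 55691.2 × 3600 = 1.060″.

Δλ = 1.1″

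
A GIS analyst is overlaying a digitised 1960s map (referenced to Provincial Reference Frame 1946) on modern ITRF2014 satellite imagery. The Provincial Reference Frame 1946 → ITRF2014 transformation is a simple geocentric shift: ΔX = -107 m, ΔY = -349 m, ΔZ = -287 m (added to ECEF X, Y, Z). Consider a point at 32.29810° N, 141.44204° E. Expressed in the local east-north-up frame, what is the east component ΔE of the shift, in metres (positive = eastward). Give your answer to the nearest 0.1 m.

At φ = 32.29810°, λ = 141.44204°: sin φ = 0.534324, cos φ = 0.845280, sin λ = 0.623306, cos λ = -0.781978.
ΔE = −sin λ·ΔX + cos λ·ΔY = −(0.623306)·(-107) + (-0.781978)·(-349) = 339.60 m.

ΔE = 339.6 m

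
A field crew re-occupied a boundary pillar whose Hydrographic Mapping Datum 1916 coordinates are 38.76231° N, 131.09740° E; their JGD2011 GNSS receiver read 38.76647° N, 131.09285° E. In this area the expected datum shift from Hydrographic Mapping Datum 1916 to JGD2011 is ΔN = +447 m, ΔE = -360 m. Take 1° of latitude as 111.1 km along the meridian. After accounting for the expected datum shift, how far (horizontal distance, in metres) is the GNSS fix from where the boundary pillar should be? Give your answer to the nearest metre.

37 m

Observed coordinate differences: Δφ = +0.00416°, Δλ = -0.00455°.
Converting to metres (1° lat = 111100 m, cos φ = 0.779750): observed ΔN = 462.2 m, observed ΔE = -394.2 m.
Subtracting the expected shift leaves a residual of 462.2 − (447) = 15.2 m north and -394.2 − (-360) = -34.2 m east.
Residual distance = √(15.2² + (-34.2)²) = 37.4 m.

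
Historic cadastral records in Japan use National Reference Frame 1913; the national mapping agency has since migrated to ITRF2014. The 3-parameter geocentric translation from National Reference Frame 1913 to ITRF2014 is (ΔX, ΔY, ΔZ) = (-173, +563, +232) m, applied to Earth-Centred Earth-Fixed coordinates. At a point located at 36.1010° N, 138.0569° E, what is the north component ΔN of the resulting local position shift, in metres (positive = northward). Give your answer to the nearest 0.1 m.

ΔN = -110.1 m

At φ = 36.1010°, λ = 138.0569°: sin φ = 0.589210, cos φ = 0.807980, sin λ = 0.668392, cos λ = -0.743809.
ΔN = −sin φ cos λ·ΔX − sin φ sin λ·ΔY + cos φ·ΔZ = −(0.589210)(-0.743809)(-173) − (0.589210)(0.668392)(563) + (0.807980)(232) = -110.09 m.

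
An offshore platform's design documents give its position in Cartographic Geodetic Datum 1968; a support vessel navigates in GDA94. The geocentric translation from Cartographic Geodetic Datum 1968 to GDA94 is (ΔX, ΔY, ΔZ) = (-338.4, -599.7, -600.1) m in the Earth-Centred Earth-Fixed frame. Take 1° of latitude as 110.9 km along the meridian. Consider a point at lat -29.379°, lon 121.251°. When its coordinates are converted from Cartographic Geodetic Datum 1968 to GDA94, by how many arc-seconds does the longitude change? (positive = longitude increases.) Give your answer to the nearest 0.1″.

sin φ = -0.490584, cos φ = 0.871394, sin λ = 0.854903, cos λ = -0.518788.
East component: ΔE = −sin λ·ΔX + cos λ·ΔY = −(0.854903)(-338.4) + (-0.518788)(-599.7) = 600.42 m.
1° of latitude spans 110900 m; at latitude φ, 1° of longitude spans that × cos φ = 96637.6 m, so Δλ = 600.42 / 96637.6 × 3600 = 22.367″.

Δλ = 22.4″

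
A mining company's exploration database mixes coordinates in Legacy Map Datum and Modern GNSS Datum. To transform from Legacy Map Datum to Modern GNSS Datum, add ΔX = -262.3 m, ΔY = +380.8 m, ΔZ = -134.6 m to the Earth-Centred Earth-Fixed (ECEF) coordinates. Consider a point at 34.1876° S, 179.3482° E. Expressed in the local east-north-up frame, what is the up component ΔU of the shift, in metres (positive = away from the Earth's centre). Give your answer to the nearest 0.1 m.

ΔU = 296.2 m

The local up (radial) axis is (cos φ cos λ, cos φ sin λ, sin φ), giving ΔU = 216.961 + 3.583 + 75.632 = 296.18 m.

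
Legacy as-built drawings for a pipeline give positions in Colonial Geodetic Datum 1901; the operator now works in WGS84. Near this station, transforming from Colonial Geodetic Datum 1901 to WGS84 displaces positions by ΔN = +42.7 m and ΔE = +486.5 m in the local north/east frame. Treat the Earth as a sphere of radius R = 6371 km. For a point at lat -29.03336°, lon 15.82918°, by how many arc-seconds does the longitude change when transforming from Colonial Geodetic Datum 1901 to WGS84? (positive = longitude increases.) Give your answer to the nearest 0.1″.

At latitude -29.03336°, cos φ = 0.874337.
One radian of longitude at latitude φ spans R cos φ, so Δλ = ΔE / (R cos φ) = 486.5 / (6371000 × 0.874337) = 8.7337e-05 rad = 18.014″.

Δλ = 18.0″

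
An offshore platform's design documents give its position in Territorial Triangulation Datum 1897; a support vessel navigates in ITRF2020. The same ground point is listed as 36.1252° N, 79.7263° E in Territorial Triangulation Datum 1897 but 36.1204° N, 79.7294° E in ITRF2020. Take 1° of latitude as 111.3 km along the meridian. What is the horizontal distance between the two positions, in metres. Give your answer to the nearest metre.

603 m

Δφ = 36.1204° − 36.1252° = -0.0048°; Δλ = 79.7294° − 79.7263° = +0.0031°.
ΔN = Δφ × 111300 = -534.2 m; ΔE = Δλ × 111300 × cos(36.1252°) = +0.0031 × 111300 × 0.807731 = 278.7 m.
Distance = √(ΔE² + ΔN²) = √(278.7² + (-534.2)²) = 602.6 m.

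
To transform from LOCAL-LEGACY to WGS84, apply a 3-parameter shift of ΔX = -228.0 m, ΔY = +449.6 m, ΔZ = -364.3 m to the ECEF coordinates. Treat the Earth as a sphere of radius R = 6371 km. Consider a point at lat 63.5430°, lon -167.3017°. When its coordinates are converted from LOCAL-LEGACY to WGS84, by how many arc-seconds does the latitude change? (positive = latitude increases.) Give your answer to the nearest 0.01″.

sin φ = 0.895269, cos φ = 0.445526, sin λ = -0.219817, cos λ = -0.975541.
North component: ΔN = −sin φ cos λ·ΔX − sin φ sin λ·ΔY + cos φ·ΔZ = −(0.895269)(-0.975541)(-228.0) − (0.895269)(-0.219817)(449.6) + (0.445526)(-364.3) = -272.95 m.
1° of latitude spans πR/180 = 111195 m, so Δφ = -272.95 / 111195 × 3600 = -8.837″.

Δφ = -8.84″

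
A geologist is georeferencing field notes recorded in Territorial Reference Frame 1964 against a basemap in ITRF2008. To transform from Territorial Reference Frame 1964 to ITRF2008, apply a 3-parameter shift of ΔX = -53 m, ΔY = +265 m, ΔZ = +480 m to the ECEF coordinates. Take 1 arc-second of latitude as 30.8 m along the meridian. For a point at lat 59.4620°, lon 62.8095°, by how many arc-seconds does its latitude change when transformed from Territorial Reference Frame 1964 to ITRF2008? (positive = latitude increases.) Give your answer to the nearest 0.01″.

Δφ = 2.00″

sin φ = 0.861292, cos φ = 0.508110, sin λ = 0.889492, cos λ = 0.456950.
North component: ΔN = −sin φ cos λ·ΔX − sin φ sin λ·ΔY + cos φ·ΔZ = −(0.861292)(0.456950)(-53) − (0.861292)(0.889492)(265) + (0.508110)(480) = 61.73 m.
1° of latitude spans 3600 × 30.80 = 110880 m, so Δφ = 61.73 / 110880 × 3600 = 2.004″.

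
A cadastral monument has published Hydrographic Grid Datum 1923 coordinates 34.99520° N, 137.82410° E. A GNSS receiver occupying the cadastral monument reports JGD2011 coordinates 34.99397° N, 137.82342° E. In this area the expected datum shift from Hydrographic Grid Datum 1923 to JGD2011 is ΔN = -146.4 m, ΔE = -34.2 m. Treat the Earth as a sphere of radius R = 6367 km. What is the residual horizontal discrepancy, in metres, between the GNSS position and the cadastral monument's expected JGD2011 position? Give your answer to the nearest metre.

29 m

Observed coordinate differences: Δφ = -0.00123°, Δλ = -0.00068°.
Converting to metres (1° lat = 111125 m, cos φ = 0.819200): observed ΔN = -136.7 m, observed ΔE = -61.9 m.
Subtracting the expected shift leaves a residual of -136.7 − (-146.4) = 9.7 m north and -61.9 − (-34.2) = -27.7 m east.
Residual distance = √(9.7² + (-27.7)²) = 29.4 m.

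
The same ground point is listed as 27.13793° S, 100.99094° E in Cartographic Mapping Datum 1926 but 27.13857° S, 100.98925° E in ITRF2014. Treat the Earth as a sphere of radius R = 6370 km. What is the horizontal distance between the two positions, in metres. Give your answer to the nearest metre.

182 m

Δφ = -27.13857° − -27.13793° = -0.00064°; Δλ = 100.98925° − 100.99094° = -0.00169°.
1° along a meridian = πR/180 = 111177 m.
ΔN = Δφ × 111177 = -71.2 m; ΔE = Δλ × 111177 × cos(-27.13793°) = -0.00169 × 111177 × 0.889911 = -167.2 m.
Distance = √(ΔE² + ΔN²) = √((-167.2)² + (-71.2)²) = 181.7 m.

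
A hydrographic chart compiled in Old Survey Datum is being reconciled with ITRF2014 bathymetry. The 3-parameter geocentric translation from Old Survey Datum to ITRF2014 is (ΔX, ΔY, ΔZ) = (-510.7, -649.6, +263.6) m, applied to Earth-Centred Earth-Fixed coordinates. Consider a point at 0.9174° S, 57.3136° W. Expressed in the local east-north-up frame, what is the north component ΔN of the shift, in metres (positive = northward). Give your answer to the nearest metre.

ΔN = 268 m

At φ = -0.9174°, λ = -57.3136°: sin φ = -0.016011, cos φ = 0.999872, sin λ = -0.841639, cos λ = 0.540041.
ΔN = −sin φ cos λ·ΔX − sin φ sin λ·ΔY + cos φ·ΔZ = −(-0.016011)(0.540041)(-510.7) − (-0.016011)(-0.841639)(-649.6) + (0.999872)(263.6) = 267.90 m.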